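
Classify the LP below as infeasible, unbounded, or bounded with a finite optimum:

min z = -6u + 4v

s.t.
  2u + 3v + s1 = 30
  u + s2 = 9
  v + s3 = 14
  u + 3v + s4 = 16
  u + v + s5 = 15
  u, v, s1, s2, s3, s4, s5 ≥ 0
The point (9, 0) satisfies every constraint, so the LP is feasible; the constraints give u ≤ 9 and v ≤ 14, which with u, v ≥ 0 keep the feasible region inside a bounded box. A feasible, bounded LP attains a finite optimum at a vertex.

Evaluating z = -6u + 4v at each vertex:
  (0, 0): z = 0
  (9, 0): z = -54
  (9, 2.333): z = -44.67
  (0, 5.333): z = 21.33

Bounded optimum: z* = -54 at (9, 0).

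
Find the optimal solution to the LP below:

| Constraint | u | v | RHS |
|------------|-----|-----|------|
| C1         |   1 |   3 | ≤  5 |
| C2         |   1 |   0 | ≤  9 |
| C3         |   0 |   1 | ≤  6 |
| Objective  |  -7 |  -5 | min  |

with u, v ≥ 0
Each vertex is the intersection of two constraint boundaries that also satisfies all remaining constraints:
  u = 0 and v = 0 → (0, 0)
  u + 3v = 5 and v = 0 → (5, 0)
  u + 3v = 5 and u = 0 → (0, 1.667)

Evaluating z = -7u - 5v at each vertex:
  (0, 0): z = 0
  (5, 0): z = -35
  (0, 1.667): z = -8.333

The minimum is at (5, 0) with z = -35.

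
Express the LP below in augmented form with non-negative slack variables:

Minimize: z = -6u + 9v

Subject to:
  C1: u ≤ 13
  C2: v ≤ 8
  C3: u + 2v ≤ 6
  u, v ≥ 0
min z = -6u + 9v

s.t.
  u + s1 = 13
  v + s2 = 8
  u + 2v + s3 = 6
  u, v, s1, s2, s3 ≥ 0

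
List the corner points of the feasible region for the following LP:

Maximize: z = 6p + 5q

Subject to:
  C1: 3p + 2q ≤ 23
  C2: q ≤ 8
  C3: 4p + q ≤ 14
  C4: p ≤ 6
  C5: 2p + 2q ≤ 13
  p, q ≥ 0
Each vertex is the intersection of two constraint boundaries that also satisfies all remaining constraints:
  p = 0 and q = 0 → (0, 0)
  4p + q = 14 and q = 0 → (3.5, 0)
  4p + q = 14 and 2p + 2q = 13 → (2.5, 4)
  2p + 2q = 13 and p = 0 → (0, 6.5)

Vertices: (0, 0), (3.5, 0), (2.5, 4), (0, 6.5)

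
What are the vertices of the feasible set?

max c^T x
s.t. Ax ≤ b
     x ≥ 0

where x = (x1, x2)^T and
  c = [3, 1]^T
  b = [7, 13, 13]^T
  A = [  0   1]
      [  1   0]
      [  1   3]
Each vertex is the intersection of two constraint boundaries that also satisfies all remaining constraints:
  x1 = 0 and x2 = 0 → (0, 0)
  x1 = 13 and x1 + 3x2 = 13 → (13, 0)
  x1 + 3x2 = 13 and x1 = 0 → (0, 4.333)

Vertices: (0, 0), (13, 0), (0, 4.333)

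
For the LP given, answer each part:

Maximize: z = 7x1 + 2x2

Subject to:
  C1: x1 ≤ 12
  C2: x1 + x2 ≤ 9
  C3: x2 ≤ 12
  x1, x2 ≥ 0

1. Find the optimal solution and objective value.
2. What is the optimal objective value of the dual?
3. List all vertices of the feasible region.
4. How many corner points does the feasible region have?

1. x1 = 9, x2 = 0, z = 63
2. 63 (by strong duality, equal to the primal optimum)
3. (0, 0), (9, 0), (0, 9)
4. 3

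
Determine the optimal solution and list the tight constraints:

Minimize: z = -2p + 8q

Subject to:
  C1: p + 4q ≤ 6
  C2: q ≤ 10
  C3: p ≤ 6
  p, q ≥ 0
Optimal: p = 6, q = 0
Binding: C1, C3, q ≥ 0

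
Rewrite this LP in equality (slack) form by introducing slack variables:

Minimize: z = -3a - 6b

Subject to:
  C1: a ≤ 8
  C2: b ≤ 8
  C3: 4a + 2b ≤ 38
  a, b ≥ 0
min z = -3a - 6b

s.t.
  a + s1 = 8
  b + s2 = 8
  4a + 2b + s3 = 38
  a, b, s1, s2, s3 ≥ 0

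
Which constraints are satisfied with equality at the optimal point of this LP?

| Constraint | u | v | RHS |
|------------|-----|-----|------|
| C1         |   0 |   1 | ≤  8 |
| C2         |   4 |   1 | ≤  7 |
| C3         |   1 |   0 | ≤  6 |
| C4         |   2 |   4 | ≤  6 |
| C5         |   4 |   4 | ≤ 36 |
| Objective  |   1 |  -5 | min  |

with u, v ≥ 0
Optimal: u = 0, v = 1.5
Slack at optimum:
  C1: slack = 6.5
  C2: slack = 5.5
  C3: slack = 6
  C4: slack = 0 (binding)
  C5: slack = 30
  u ≥ 0: u = 0 (binding)
  v ≥ 0: v = 1.5
Binding constraints: C4, u ≥ 0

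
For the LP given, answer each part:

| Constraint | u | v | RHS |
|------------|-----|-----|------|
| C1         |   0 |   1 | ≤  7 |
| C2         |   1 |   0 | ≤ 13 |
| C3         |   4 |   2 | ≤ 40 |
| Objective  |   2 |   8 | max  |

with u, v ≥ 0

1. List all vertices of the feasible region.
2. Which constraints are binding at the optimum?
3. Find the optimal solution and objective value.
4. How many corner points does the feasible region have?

1. (0, 0), (10, 0), (6.5, 7), (0, 7)
2. C1, C3
3. u = 6.5, v = 7, z = 69
4. 4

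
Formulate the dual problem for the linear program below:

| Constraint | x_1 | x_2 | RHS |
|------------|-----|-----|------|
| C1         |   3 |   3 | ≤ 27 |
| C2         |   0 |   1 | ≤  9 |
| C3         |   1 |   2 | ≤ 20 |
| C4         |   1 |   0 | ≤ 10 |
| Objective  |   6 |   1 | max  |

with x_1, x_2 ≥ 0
Minimize: z = 27y1 + 9y2 + 20y3 + 10y4

Subject to:
  C1: -3y1 - y3 - y4 ≤ -6
  C2: -3y1 - y2 - 2y3 ≤ -1
  y1, y2, y3, y4 ≥ 0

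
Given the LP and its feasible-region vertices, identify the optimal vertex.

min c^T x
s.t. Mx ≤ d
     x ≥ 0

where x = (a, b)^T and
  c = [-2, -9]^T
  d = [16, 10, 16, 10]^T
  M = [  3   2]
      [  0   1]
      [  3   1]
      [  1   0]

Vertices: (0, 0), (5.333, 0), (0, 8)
Evaluating z = -2a - 9b at each vertex:
  (0, 0): z = 0
  (5.333, 0): z = -10.67
  (0, 8): z = -72

The smallest value is z = -72, attained at (0, 8).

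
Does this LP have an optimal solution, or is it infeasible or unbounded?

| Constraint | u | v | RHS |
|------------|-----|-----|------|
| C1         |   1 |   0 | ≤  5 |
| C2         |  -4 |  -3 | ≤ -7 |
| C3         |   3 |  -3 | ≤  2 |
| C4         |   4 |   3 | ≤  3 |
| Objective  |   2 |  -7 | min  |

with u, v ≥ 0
C4 requires 4u + 3v ≤ 3, while C2 (-4u - 3v ≤ -7) is equivalent to 4u + 3v ≥ 7. Together they would need 7 ≤ 4u + 3v ≤ 3, which is impossible since 7 > 3. No point satisfies all constraints.

The feasible region is empty; the LP is infeasible.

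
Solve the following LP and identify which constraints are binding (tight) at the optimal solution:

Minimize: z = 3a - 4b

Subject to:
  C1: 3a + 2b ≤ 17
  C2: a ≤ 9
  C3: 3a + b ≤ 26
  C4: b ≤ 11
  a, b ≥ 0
Optimal: a = 0, b = 8.5
Binding: C1, a ≥ 0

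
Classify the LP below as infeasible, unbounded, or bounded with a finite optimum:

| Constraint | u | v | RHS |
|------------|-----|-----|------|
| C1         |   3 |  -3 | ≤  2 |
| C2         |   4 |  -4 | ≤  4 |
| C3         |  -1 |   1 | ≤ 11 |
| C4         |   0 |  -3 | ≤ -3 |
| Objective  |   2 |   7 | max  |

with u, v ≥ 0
Feasible point: (0, 1) satisfies every constraint, so the LP is feasible.
Direction d = (1, 1): for each constraint row a, a·d ≤ 0 —
  (3)(1) + (-3)(1) = 0 ≤ 0
  (4)(1) + (-4)(1) = 0 ≤ 0
  (-1)(1) + (1)(1) = 0 ≤ 0
  (0)(1) + (-3)(1) = -3 ≤ 0
and d ≥ 0, so (0, 1) + t·d stays feasible for every t ≥ 0. Along this ray z = 2u + 7v changes by 9 per unit t, so z → +∞.

The LP is unbounded; z can be made arbitrarily large.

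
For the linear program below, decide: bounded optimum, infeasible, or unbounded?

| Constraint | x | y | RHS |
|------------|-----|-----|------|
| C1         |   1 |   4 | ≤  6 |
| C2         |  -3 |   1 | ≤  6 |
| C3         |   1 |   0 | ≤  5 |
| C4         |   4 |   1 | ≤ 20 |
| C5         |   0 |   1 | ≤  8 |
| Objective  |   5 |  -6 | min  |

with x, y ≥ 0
The point (0, 1.5) satisfies every constraint, so the LP is feasible; the constraints give x ≤ 5 and y ≤ 8, which with x, y ≥ 0 keep the feasible region inside a bounded box. A feasible, bounded LP attains a finite optimum at a vertex.

Evaluating z = 5x - 6y at each vertex:
  (0, 0): z = 0
  (5, 0): z = 25
  (4.933, 0.2667): z = 23.07
  (0, 1.5): z = -9

Feasible with finite optimum z* = -9 at (0, 1.5).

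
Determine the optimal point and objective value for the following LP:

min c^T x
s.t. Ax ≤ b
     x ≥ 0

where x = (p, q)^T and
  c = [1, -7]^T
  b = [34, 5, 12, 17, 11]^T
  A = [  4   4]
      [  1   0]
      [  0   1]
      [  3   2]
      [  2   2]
Each vertex is the intersection of two constraint boundaries that also satisfies all remaining constraints:
  p = 0 and q = 0 → (0, 0)
  p = 5 and q = 0 → (5, 0)
  p = 5 and 2p + 2q = 11 → (5, 0.5)
  2p + 2q = 11 and p = 0 → (0, 5.5)

Evaluating z = p - 7q at each vertex:
  (0, 0): z = 0
  (5, 0): z = 5
  (5, 0.5): z = 1.5
  (0, 5.5): z = -38.5

The minimum is at (0, 5.5) with z = -38.5.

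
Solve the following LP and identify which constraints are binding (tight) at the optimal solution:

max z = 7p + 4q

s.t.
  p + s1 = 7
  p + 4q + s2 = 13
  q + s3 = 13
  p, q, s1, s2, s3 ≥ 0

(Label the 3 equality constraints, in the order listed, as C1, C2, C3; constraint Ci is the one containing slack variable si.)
Optimal: p = 7, q = 1.5
Slack at optimum:
  C1: slack = 0 (binding)
  C2: slack = 0 (binding)
  C3: slack = 11.5
  p ≥ 0: p = 7
  q ≥ 0: q = 1.5
Binding constraints: C1, C2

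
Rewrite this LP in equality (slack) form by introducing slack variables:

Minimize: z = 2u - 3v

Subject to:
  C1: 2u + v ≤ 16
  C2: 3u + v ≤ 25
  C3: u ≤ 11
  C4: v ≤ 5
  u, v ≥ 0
min z = 2u - 3v

s.t.
  2u + v + s1 = 16
  3u + v + s2 = 25
  u + s3 = 11
  v + s4 = 5
  u, v, s1, s2, s3, s4 ≥ 0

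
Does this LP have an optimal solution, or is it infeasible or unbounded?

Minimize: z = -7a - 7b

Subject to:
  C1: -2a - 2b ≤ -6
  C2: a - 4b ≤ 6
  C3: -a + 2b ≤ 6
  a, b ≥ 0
Feasible point: (0, 3) satisfies every constraint, so the LP is feasible.
Direction d = (4, 1): for each constraint row a, a·d ≤ 0 —
  (-2)(4) + (-2)(1) = -10 ≤ 0
  (1)(4) + (-4)(1) = 0 ≤ 0
  (-1)(4) + (2)(1) = -2 ≤ 0
and d ≥ 0, so (0, 3) + t·d stays feasible for every t ≥ 0. Along this ray z = -7a - 7b changes by -35 per unit t, so z → −∞.

Unbounded: there is a feasible ray along which z → −∞.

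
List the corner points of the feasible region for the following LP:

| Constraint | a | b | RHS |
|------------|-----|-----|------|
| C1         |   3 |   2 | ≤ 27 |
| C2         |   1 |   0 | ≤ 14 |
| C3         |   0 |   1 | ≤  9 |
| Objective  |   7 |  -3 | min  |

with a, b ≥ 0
Each vertex is the intersection of two constraint boundaries that also satisfies all remaining constraints:
  a = 0 and b = 0 → (0, 0)
  3a + 2b = 27 and b = 0 → (9, 0)
  3a + 2b = 27 and b = 9 → (3, 9)
  b = 9 and a = 0 → (0, 9)

Vertices: (0, 0), (9, 0), (3, 9), (0, 9)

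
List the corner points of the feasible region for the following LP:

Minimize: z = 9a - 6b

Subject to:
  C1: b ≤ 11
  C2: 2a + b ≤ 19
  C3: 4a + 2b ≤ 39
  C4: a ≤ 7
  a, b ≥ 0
Each vertex is the intersection of two constraint boundaries that also satisfies all remaining constraints:
  a = 0 and b = 0 → (0, 0)
  a = 7 and b = 0 → (7, 0)
  2a + b = 19 and a = 7 → (7, 5)
  b = 11 and 2a + b = 19 → (4, 11)
  b = 11 and a = 0 → (0, 11)

Vertices: (0, 0), (7, 0), (7, 5), (4, 11), (0, 11)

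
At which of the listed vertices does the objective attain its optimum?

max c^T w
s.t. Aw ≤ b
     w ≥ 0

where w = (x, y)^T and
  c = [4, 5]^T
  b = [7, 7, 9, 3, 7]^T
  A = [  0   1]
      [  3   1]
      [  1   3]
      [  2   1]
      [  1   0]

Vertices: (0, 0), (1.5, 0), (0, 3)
Evaluating z = 4x + 5y at each vertex:
  (0, 0): z = 0
  (1.5, 0): z = 6
  (0, 3): z = 15

The largest value is z = 15, attained at (0, 3).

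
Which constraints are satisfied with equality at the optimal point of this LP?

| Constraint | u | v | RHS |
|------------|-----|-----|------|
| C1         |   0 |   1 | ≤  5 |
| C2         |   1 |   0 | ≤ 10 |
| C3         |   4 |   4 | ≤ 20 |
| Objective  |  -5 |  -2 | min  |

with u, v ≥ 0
Optimal: u = 5, v = 0
Slack at optimum:
  C1: slack = 5
  C2: slack = 5
  C3: slack = 0 (binding)
  u ≥ 0: u = 5
  v ≥ 0: v = 0 (binding)
Binding constraints: C3, v ≥ 0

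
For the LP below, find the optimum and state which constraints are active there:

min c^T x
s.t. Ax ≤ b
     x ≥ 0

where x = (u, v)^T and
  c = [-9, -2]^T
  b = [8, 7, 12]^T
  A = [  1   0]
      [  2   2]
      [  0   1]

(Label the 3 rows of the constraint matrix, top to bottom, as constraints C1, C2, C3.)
Optimal: u = 3.5, v = 0
Slack at optimum:
  C1: slack = 4.5
  C2: slack = 0 (binding)
  C3: slack = 12
  u ≥ 0: u = 3.5
  v ≥ 0: v = 0 (binding)
Binding constraints: C2, v ≥ 0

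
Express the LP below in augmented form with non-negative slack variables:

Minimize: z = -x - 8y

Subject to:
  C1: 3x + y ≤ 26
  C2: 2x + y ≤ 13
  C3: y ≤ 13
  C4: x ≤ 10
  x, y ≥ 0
min z = -x - 8y

s.t.
  3x + y + s1 = 26
  2x + y + s2 = 13
  y + s3 = 13
  x + s4 = 10
  x, y, s1, s2, s3, s4 ≥ 0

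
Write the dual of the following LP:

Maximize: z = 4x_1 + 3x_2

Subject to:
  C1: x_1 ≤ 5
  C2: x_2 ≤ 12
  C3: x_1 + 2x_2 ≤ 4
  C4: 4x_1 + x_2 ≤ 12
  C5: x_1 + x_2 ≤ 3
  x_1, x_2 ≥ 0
Minimize: z = 5y1 + 12y2 + 4y3 + 12y4 + 3y5

Subject to:
  C1: -y1 - y3 - 4y4 - y5 ≤ -4
  C2: -y2 - 2y3 - y4 - y5 ≤ -3
  y1, y2, y3, y4, y5 ≥ 0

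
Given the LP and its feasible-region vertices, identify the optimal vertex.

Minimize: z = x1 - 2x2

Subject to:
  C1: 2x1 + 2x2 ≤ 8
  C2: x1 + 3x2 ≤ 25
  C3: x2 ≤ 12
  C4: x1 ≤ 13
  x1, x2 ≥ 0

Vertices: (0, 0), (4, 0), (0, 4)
Evaluating z = x1 - 2x2 at each vertex:
  (0, 0): z = 0
  (4, 0): z = 4
  (0, 4): z = -8

The smallest value is z = -8, attained at (0, 4).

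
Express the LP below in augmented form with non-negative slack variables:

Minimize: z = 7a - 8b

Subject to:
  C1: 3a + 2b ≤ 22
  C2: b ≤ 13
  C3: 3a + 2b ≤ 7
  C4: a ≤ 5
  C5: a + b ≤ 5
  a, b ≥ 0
min z = 7a - 8b

s.t.
  3a + 2b + s1 = 22
  b + s2 = 13
  3a + 2b + s3 = 7
  a + s4 = 5
  a + b + s5 = 5
  a, b, s1, s2, s3, s4, s5 ≥ 0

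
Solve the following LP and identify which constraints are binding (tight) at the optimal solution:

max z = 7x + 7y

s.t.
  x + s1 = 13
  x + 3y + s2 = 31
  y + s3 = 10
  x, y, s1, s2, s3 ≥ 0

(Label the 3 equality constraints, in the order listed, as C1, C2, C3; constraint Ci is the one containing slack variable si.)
Optimal: x = 13, y = 6
Binding: C1, C2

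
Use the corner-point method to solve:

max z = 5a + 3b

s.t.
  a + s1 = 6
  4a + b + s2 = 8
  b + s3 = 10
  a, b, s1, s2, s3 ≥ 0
a = 0, b = 8, z = 24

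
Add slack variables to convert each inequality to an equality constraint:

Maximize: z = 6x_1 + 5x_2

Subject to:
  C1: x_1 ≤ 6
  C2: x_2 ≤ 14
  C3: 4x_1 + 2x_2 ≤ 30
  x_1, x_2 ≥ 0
max z = 6x_1 + 5x_2

s.t.
  x_1 + s1 = 6
  x_2 + s2 = 14
  4x_1 + 2x_2 + s3 = 30
  x_1, x_2, s1, s2, s3 ≥ 0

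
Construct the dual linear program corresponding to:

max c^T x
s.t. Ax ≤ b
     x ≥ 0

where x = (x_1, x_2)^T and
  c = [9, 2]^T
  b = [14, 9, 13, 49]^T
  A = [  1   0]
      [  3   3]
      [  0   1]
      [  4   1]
Minimize: z = 14y1 + 9y2 + 13y3 + 49y4

Subject to:
  C1: -y1 - 3y2 - 4y4 ≤ -9
  C2: -3y2 - y3 - y4 ≤ -2
  y1, y2, y3, y4 ≥ 0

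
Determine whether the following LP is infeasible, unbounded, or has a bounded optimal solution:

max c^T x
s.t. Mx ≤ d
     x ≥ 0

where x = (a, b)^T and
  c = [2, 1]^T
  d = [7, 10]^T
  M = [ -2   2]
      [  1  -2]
Feasible point: (0, 0) satisfies every constraint, so the LP is feasible.
Direction d = (1, 1): for each constraint row a, a·d ≤ 0 —
  (-2)(1) + (2)(1) = 0 ≤ 0
  (1)(1) + (-2)(1) = -1 ≤ 0
and d ≥ 0, so (0, 0) + t·d stays feasible for every t ≥ 0. Along this ray z = 2a + b changes by 3 per unit t, so z → +∞.

Unbounded — the objective can increase without bound over the feasible region.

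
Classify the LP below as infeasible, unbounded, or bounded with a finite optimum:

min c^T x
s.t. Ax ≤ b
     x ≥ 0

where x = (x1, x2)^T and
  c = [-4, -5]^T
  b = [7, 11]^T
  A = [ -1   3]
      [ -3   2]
Feasible point: (0, 0) satisfies every constraint, so the LP is feasible.
Direction d = (1, 0): for each constraint row a, a·d ≤ 0 —
  (-1)(1) + (3)(0) = -1 ≤ 0
  (-3)(1) + (2)(0) = -3 ≤ 0
and d ≥ 0, so (0, 0) + t·d stays feasible for every t ≥ 0. Along this ray z = -4x1 - 5x2 changes by -4 per unit t, so z → −∞.

Unbounded — the objective can decrease without bound over the feasible region.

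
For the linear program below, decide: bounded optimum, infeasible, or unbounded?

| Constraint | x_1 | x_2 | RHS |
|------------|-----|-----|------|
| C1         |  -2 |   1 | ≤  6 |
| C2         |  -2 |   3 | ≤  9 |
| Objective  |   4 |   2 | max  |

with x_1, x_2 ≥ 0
Feasible point: (0, 0) satisfies every constraint, so the LP is feasible.
Direction d = (1, 0): for each constraint row a, a·d ≤ 0 —
  (-2)(1) + (1)(0) = -2 ≤ 0
  (-2)(1) + (3)(0) = -2 ≤ 0
and d ≥ 0, so (0, 0) + t·d stays feasible for every t ≥ 0. Along this ray z = 4x_1 + 2x_2 changes by 4 per unit t, so z → +∞.

The LP is unbounded; z can be made arbitrarily large.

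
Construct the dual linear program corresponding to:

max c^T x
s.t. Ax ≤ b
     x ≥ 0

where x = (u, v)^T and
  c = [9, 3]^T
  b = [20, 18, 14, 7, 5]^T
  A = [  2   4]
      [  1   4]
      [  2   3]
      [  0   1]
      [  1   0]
Minimize: z = 20y1 + 18y2 + 14y3 + 7y4 + 5y5

Subject to:
  C1: -2y1 - y2 - 2y3 - y5 ≤ -9
  C2: -4y1 - 4y2 - 3y3 - y4 ≤ -3
  y1, y2, y3, y4, y5 ≥ 0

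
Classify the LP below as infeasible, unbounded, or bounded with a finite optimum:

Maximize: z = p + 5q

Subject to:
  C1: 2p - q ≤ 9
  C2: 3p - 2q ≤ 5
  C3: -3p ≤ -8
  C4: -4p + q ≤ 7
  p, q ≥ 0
Feasible point: (3, 2) satisfies every constraint, so the LP is feasible.
Direction d = (1, 2): for each constraint row a, a·d ≤ 0 —
  (2)(1) + (-1)(2) = 0 ≤ 0
  (3)(1) + (-2)(2) = -1 ≤ 0
  (-3)(1) + (0)(2) = -3 ≤ 0
  (-4)(1) + (1)(2) = -2 ≤ 0
and d ≥ 0, so (3, 2) + t·d stays feasible for every t ≥ 0. Along this ray z = p + 5q changes by 11 per unit t, so z → +∞.

The LP is unbounded; z can be made arbitrarily large.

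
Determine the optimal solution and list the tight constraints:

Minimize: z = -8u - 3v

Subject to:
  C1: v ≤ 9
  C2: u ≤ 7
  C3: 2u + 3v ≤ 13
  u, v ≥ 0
Optimal: u = 6.5, v = 0
Binding: C3, v ≥ 0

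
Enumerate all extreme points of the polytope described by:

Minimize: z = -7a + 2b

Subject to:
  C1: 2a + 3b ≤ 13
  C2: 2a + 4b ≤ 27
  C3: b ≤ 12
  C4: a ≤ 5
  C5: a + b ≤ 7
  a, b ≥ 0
Each vertex is the intersection of two constraint boundaries that also satisfies all remaining constraints:
  a = 0 and b = 0 → (0, 0)
  a = 5 and b = 0 → (5, 0)
  2a + 3b = 13 and a = 5 → (5, 1)
  2a + 3b = 13 and a = 0 → (0, 4.333)

Vertices: (0, 0), (5, 0), (5, 1), (0, 4.333)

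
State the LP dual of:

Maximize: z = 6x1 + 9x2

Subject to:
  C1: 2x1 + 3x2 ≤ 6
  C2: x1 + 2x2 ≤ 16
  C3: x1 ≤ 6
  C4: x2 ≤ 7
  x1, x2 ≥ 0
Minimize: z = 6y1 + 16y2 + 6y3 + 7y4

Subject to:
  C1: -2y1 - y2 - y3 ≤ -6
  C2: -3y1 - 2y2 - y4 ≤ -9
  y1, y2, y3, y4 ≥ 0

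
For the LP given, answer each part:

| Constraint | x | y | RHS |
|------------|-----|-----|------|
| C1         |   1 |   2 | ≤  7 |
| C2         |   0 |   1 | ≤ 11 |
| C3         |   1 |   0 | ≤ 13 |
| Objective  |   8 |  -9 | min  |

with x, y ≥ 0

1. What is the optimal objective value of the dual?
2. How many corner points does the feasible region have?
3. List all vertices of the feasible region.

1. -31.5 (by strong duality, equal to the primal optimum)
2. 3
3. (0, 0), (7, 0), (0, 3.5)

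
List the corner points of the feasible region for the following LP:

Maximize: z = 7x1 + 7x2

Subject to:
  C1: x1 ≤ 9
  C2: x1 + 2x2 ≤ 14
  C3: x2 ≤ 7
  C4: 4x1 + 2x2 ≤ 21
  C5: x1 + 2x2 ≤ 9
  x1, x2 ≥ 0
Each vertex is the intersection of two constraint boundaries that also satisfies all remaining constraints:
  x1 = 0 and x2 = 0 → (0, 0)
  4x1 + 2x2 = 21 and x2 = 0 → (5.25, 0)
  4x1 + 2x2 = 21 and x1 + 2x2 = 9 → (4, 2.5)
  x1 + 2x2 = 9 and x1 = 0 → (0, 4.5)

Vertices: (0, 0), (5.25, 0), (4, 2.5), (0, 4.5)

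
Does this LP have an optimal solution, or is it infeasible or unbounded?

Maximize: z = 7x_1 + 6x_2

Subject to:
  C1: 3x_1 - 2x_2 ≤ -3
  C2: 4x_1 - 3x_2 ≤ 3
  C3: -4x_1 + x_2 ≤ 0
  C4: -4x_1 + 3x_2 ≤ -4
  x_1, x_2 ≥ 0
C2 requires 4x_1 - 3x_2 ≤ 3, while C4 (-4x_1 + 3x_2 ≤ -4) is equivalent to 4x_1 - 3x_2 ≥ 4. Together they would need 4 ≤ 4x_1 - 3x_2 ≤ 3, which is impossible since 4 > 3. No point satisfies all constraints.

Infeasible: no point satisfies all constraints simultaneously.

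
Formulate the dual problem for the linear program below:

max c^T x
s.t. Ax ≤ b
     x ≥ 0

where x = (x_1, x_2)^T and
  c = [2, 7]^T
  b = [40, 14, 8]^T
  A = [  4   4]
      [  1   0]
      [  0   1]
Minimize: z = 40y1 + 14y2 + 8y3

Subject to:
  C1: -4y1 - y2 ≤ -2
  C2: -4y1 - y3 ≤ -7
  y1, y2, y3 ≥ 0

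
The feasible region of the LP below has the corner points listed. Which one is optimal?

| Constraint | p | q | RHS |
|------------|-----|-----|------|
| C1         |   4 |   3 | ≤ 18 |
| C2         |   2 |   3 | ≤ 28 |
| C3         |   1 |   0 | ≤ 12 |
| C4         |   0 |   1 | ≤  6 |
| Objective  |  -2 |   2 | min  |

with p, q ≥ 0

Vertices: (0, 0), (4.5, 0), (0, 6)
Evaluating z = -2p + 2q at each vertex:
  (0, 0): z = 0
  (4.5, 0): z = -9
  (0, 6): z = 12

The smallest value is z = -9, attained at (4.5, 0).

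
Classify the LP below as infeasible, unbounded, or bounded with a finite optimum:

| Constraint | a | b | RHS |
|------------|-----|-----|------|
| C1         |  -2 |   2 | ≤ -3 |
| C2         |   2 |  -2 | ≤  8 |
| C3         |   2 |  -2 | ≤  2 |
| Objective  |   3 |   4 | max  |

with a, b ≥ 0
C3 requires 2a - 2b ≤ 2, while C1 (-2a + 2b ≤ -3) is equivalent to 2a - 2b ≥ 3. Together they would need 3 ≤ 2a - 2b ≤ 2, which is impossible since 3 > 2. No point satisfies all constraints.

Infeasible: no point satisfies all constraints simultaneously.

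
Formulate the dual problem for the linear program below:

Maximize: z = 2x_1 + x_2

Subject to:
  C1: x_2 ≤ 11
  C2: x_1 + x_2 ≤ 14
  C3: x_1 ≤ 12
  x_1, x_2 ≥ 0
Minimize: z = 11y1 + 14y2 + 12y3

Subject to:
  C1: -y2 - y3 ≤ -2
  C2: -y1 - y2 ≤ -1
  y1, y2, y3 ≥ 0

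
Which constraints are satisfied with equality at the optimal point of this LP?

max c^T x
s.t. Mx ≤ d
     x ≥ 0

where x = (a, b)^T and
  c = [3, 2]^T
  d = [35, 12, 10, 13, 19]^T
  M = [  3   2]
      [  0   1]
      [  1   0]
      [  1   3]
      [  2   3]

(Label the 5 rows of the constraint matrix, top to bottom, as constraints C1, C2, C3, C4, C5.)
Optimal: a = 9.5, b = 0
Binding: C5, b ≥ 0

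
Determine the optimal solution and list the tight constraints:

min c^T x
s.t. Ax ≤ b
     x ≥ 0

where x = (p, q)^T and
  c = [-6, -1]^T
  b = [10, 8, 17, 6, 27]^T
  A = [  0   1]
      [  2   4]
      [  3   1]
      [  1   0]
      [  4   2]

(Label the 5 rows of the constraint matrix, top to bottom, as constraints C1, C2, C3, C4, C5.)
Optimal: p = 4, q = 0
Binding: C2, q ≥ 0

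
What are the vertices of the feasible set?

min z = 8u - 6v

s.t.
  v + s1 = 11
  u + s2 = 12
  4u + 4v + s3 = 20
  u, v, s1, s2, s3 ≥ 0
Each vertex is the intersection of two constraint boundaries that also satisfies all remaining constraints:
  u = 0 and v = 0 → (0, 0)
  4u + 4v = 20 and v = 0 → (5, 0)
  4u + 4v = 20 and u = 0 → (0, 5)

Vertices: (0, 0), (5, 0), (0, 5)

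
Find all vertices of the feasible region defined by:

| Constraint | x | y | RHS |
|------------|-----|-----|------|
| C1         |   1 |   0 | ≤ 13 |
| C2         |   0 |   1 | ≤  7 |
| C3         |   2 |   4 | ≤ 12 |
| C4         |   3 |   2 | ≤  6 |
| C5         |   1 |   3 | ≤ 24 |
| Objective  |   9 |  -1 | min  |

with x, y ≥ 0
Each vertex is the intersection of two constraint boundaries that also satisfies all remaining constraints:
  x = 0 and y = 0 → (0, 0)
  3x + 2y = 6 and y = 0 → (2, 0)
  2x + 4y = 12 and 3x + 2y = 6 → (0, 3)

Vertices: (0, 0), (2, 0), (0, 3)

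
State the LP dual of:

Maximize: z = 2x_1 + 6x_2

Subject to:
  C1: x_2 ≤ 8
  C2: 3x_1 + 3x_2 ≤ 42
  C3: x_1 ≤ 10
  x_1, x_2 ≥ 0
Minimize: z = 8y1 + 42y2 + 10y3

Subject to:
  C1: -3y2 - y3 ≤ -2
  C2: -y1 - 3y2 ≤ -6
  y1, y2, y3 ≥ 0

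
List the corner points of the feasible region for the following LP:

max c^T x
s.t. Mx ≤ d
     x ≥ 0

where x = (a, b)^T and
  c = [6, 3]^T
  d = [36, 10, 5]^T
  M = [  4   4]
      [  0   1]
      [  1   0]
Each vertex is the intersection of two constraint boundaries that also satisfies all remaining constraints:
  a = 0 and b = 0 → (0, 0)
  a = 5 and b = 0 → (5, 0)
  4a + 4b = 36 and a = 5 → (5, 4)
  4a + 4b = 36 and a = 0 → (0, 9)

Vertices: (0, 0), (5, 0), (5, 4), (0, 9)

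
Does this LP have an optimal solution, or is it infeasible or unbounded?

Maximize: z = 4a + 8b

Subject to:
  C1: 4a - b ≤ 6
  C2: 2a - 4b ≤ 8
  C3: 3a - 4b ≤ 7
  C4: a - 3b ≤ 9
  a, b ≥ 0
Feasible point: (0, 0) satisfies every constraint, so the LP is feasible.
Direction d = (0, 1): for each constraint row a, a·d ≤ 0 —
  (4)(0) + (-1)(1) = -1 ≤ 0
  (2)(0) + (-4)(1) = -4 ≤ 0
  (3)(0) + (-4)(1) = -4 ≤ 0
  (1)(0) + (-3)(1) = -3 ≤ 0
and d ≥ 0, so (0, 0) + t·d stays feasible for every t ≥ 0. Along this ray z = 4a + 8b changes by 8 per unit t, so z → +∞.

Unbounded: there is a feasible ray along which z → +∞.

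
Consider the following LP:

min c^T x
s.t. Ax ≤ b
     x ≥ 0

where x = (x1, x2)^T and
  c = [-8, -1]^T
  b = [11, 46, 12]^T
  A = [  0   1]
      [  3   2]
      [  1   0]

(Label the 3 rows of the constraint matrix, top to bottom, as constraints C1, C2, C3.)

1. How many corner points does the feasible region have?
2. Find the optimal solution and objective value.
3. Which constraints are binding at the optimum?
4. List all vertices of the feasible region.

1. 5
2. x1 = 12, x2 = 5, z = -101
3. C2, C3
4. (0, 0), (12, 0), (12, 5), (8, 11), (0, 11)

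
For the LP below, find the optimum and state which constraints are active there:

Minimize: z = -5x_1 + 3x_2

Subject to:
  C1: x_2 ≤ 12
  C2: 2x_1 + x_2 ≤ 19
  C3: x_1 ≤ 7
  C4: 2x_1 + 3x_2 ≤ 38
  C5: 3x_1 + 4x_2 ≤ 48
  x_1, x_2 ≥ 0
Optimal: x_1 = 7, x_2 = 0
Slack at optimum:
  C1: slack = 12
  C2: slack = 5
  C3: slack = 0 (binding)
  C4: slack = 24
  C5: slack = 27
  x_1 ≥ 0: x_1 = 7
  x_2 ≥ 0: x_2 = 0 (binding)
Binding constraints: C3, x_2 ≥ 0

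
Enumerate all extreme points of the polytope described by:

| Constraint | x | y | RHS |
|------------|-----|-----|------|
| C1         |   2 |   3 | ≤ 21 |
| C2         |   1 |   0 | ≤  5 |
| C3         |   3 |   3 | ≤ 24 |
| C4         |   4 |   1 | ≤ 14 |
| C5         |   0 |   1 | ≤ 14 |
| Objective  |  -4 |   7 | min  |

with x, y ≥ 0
Each vertex is the intersection of two constraint boundaries that also satisfies all remaining constraints:
  x = 0 and y = 0 → (0, 0)
  4x + y = 14 and y = 0 → (3.5, 0)
  2x + 3y = 21 and 4x + y = 14 → (2.1, 5.6)
  2x + 3y = 21 and x = 0 → (0, 7)

Vertices: (0, 0), (3.5, 0), (2.1, 5.6), (0, 7)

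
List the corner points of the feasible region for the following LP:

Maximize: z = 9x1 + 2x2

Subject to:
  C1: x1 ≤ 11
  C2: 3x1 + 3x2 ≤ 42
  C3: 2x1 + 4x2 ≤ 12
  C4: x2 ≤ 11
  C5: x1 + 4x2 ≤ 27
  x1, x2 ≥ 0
Each vertex is the intersection of two constraint boundaries that also satisfies all remaining constraints:
  x1 = 0 and x2 = 0 → (0, 0)
  2x1 + 4x2 = 12 and x2 = 0 → (6, 0)
  2x1 + 4x2 = 12 and x1 = 0 → (0, 3)

Vertices: (0, 0), (6, 0), (0, 3)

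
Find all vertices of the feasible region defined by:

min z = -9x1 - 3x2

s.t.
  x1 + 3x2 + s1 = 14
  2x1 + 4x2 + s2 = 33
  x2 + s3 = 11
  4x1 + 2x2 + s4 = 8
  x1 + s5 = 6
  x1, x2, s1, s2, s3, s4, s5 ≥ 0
Each vertex is the intersection of two constraint boundaries that also satisfies all remaining constraints:
  x1 = 0 and x2 = 0 → (0, 0)
  4x1 + 2x2 = 8 and x2 = 0 → (2, 0)
  4x1 + 2x2 = 8 and x1 = 0 → (0, 4)

Vertices: (0, 0), (2, 0), (0, 4)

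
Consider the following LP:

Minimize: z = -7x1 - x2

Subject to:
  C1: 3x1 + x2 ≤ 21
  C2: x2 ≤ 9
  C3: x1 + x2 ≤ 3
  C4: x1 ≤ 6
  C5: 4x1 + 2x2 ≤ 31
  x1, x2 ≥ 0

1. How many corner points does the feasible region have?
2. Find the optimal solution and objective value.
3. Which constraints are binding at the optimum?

1. 3
2. x1 = 3, x2 = 0, z = -21
3. C3, x2 ≥ 0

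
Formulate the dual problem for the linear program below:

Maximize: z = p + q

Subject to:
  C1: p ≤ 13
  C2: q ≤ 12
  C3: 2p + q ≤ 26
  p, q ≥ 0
Minimize: z = 13y1 + 12y2 + 26y3

Subject to:
  C1: -y1 - 2y3 ≤ -1
  C2: -y2 - y3 ≤ -1
  y1, y2, y3 ≥ 0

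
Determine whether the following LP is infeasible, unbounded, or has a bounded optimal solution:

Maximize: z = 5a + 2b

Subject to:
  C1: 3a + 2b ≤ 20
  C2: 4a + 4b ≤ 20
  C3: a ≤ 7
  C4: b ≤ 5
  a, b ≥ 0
The point (5, 0) satisfies every constraint, so the LP is feasible; the constraints give a ≤ 7 and b ≤ 5, which with a, b ≥ 0 keep the feasible region inside a bounded box. A feasible, bounded LP attains a finite optimum at a vertex.

Evaluating z = 5a + 2b at each vertex:
  (0, 0): z = 0
  (5, 0): z = 25
  (0, 5): z = 10

The LP has an optimal solution: (5, 0) with z = 25.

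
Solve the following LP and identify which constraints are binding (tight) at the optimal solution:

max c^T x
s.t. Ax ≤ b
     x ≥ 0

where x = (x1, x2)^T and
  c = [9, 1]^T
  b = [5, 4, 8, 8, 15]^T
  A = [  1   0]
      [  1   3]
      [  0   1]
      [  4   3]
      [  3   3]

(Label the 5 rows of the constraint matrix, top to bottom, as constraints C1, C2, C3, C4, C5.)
Optimal: x1 = 2, x2 = 0
Slack at optimum:
  C1: slack = 3
  C2: slack = 2
  C3: slack = 8
  C4: slack = 0 (binding)
  C5: slack = 9
  x1 ≥ 0: x1 = 2
  x2 ≥ 0: x2 = 0 (binding)
Binding constraints: C4, x2 ≥ 0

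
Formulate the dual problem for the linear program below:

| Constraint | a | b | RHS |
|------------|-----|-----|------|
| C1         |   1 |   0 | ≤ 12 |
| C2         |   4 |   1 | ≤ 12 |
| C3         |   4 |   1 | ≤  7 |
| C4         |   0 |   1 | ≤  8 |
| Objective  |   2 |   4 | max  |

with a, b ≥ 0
Minimize: z = 12y1 + 12y2 + 7y3 + 8y4

Subject to:
  C1: -y1 - 4y2 - 4y3 ≤ -2
  C2: -y2 - y3 - y4 ≤ -4
  y1, y2, y3, y4 ≥ 0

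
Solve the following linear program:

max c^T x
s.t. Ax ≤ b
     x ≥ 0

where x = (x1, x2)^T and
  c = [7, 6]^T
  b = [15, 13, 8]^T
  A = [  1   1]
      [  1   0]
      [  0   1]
Each vertex is the intersection of two constraint boundaries that also satisfies all remaining constraints:
  x1 = 0 and x2 = 0 → (0, 0)
  x1 = 13 and x2 = 0 → (13, 0)
  x1 + x2 = 15 and x1 = 13 → (13, 2)
  x1 + x2 = 15 and x2 = 8 → (7, 8)
  x2 = 8 and x1 = 0 → (0, 8)

Evaluating z = 7x1 + 6x2 at each vertex:
  (0, 0): z = 0
  (13, 0): z = 91
  (13, 2): z = 103
  (7, 8): z = 97
  (0, 8): z = 48

The maximum is at (13, 2) with z = 103.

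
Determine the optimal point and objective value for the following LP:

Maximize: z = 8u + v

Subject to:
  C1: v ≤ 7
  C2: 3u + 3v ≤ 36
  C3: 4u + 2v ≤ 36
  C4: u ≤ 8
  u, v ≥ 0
u = 8, v = 2, z = 66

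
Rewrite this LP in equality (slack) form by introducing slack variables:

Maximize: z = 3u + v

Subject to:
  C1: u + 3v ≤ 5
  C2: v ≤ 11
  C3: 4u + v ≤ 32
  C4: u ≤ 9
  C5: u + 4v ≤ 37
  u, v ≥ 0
max z = 3u + v

s.t.
  u + 3v + s1 = 5
  v + s2 = 11
  4u + v + s3 = 32
  u + s4 = 9
  u + 4v + s5 = 37
  u, v, s1, s2, s3, s4, s5 ≥ 0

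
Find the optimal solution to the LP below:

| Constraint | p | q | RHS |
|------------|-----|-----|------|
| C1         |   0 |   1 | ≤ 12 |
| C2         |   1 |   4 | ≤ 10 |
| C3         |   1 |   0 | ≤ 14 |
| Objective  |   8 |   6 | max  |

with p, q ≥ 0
Each vertex is the intersection of two constraint boundaries that also satisfies all remaining constraints:
  p = 0 and q = 0 → (0, 0)
  p + 4q = 10 and q = 0 → (10, 0)
  p + 4q = 10 and p = 0 → (0, 2.5)

Evaluating z = 8p + 6q at each vertex:
  (0, 0): z = 0
  (10, 0): z = 80
  (0, 2.5): z = 15

The maximum is at (10, 0) with z = 80.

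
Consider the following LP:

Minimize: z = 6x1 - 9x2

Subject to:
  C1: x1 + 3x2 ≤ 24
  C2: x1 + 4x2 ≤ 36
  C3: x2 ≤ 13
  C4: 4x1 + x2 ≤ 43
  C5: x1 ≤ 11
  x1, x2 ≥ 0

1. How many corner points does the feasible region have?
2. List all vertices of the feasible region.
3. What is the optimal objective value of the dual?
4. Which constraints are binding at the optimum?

1. 4
2. (0, 0), (10.75, 0), (9.545, 4.818), (0, 8)
3. -72 (by strong duality, equal to the primal optimum)
4. C1, x1 ≥ 0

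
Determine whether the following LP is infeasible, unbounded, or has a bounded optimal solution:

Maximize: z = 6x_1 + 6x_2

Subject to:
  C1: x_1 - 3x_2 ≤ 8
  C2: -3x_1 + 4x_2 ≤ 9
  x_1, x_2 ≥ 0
Feasible point: (0, 0) satisfies every constraint, so the LP is feasible.
Direction d = (3, 1): for each constraint row a, a·d ≤ 0 —
  (1)(3) + (-3)(1) = 0 ≤ 0
  (-3)(3) + (4)(1) = -5 ≤ 0
and d ≥ 0, so (0, 0) + t·d stays feasible for every t ≥ 0. Along this ray z = 6x_1 + 6x_2 changes by 24 per unit t, so z → +∞.

Unbounded — the objective can increase without bound over the feasible region.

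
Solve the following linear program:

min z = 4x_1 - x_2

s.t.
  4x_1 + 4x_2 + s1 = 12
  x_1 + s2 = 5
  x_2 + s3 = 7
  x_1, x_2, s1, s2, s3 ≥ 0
Each vertex is the intersection of two constraint boundaries that also satisfies all remaining constraints:
  x_1 = 0 and x_2 = 0 → (0, 0)
  4x_1 + 4x_2 = 12 and x_2 = 0 → (3, 0)
  4x_1 + 4x_2 = 12 and x_1 = 0 → (0, 3)

Evaluating z = 4x_1 - x_2 at each vertex:
  (0, 0): z = 0
  (3, 0): z = 12
  (0, 3): z = -3

The minimum is at (0, 3) with z = -3.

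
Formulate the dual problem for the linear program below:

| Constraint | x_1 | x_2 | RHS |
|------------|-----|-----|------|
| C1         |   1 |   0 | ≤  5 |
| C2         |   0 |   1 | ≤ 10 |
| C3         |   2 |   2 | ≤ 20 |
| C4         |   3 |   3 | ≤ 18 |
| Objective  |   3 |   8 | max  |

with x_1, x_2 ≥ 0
Minimize: z = 5y1 + 10y2 + 20y3 + 18y4

Subject to:
  C1: -y1 - 2y3 - 3y4 ≤ -3
  C2: -y2 - 2y3 - 3y4 ≤ -8
  y1, y2, y3, y4 ≥ 0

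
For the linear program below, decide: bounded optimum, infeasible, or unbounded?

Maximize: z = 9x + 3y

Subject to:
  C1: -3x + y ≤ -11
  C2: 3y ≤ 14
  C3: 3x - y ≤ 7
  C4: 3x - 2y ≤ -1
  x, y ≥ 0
C3 requires 3x - y ≤ 7, while C1 (-3x + y ≤ -11) is equivalent to 3x - y ≥ 11. Together they would need 11 ≤ 3x - y ≤ 7, which is impossible since 11 > 7. No point satisfies all constraints.

Infeasible: no point satisfies all constraints simultaneously.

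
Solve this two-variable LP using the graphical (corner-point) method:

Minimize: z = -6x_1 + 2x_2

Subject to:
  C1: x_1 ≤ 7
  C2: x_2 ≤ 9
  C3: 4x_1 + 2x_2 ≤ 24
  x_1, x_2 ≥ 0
Each vertex is the intersection of two constraint boundaries that also satisfies all remaining constraints:
  x_1 = 0 and x_2 = 0 → (0, 0)
  4x_1 + 2x_2 = 24 and x_2 = 0 → (6, 0)
  x_2 = 9 and 4x_1 + 2x_2 = 24 → (1.5, 9)
  x_2 = 9 and x_1 = 0 → (0, 9)

Evaluating z = -6x_1 + 2x_2 at each vertex:
  (0, 0): z = 0
  (6, 0): z = -36
  (1.5, 9): z = 9
  (0, 9): z = 18

The minimum is at (6, 0) with z = -36.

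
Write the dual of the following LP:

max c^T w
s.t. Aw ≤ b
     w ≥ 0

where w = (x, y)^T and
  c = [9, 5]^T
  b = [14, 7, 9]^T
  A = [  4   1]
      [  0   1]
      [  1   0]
Minimize: z = 14y1 + 7y2 + 9y3

Subject to:
  C1: -4y1 - y3 ≤ -9
  C2: -y1 - y2 ≤ -5
  y1, y2, y3 ≥ 0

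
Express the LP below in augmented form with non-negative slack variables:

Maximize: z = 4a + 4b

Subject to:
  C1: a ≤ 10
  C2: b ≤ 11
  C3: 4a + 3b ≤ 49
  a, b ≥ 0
max z = 4a + 4b

s.t.
  a + s1 = 10
  b + s2 = 11
  4a + 3b + s3 = 49
  a, b, s1, s2, s3 ≥ 0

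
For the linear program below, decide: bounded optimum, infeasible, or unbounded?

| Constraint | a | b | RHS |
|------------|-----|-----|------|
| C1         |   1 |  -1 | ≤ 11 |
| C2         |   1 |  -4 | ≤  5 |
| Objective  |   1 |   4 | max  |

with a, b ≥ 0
Feasible point: (0, 0) satisfies every constraint, so the LP is feasible.
Direction d = (0, 1): for each constraint row a, a·d ≤ 0 —
  (1)(0) + (-1)(1) = -1 ≤ 0
  (1)(0) + (-4)(1) = -4 ≤ 0
and d ≥ 0, so (0, 0) + t·d stays feasible for every t ≥ 0. Along this ray z = a + 4b changes by 4 per unit t, so z → +∞.

Unbounded: there is a feasible ray along which z → +∞.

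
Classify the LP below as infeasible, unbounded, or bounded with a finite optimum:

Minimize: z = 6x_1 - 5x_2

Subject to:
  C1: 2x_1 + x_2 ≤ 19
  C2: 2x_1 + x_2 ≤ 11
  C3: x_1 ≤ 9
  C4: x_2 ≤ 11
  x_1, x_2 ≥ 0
The point (0, 11) satisfies every constraint, so the LP is feasible; the constraints give x_1 ≤ 9 and x_2 ≤ 11, which with x_1, x_2 ≥ 0 keep the feasible region inside a bounded box. A feasible, bounded LP attains a finite optimum at a vertex.

Evaluating z = 6x_1 - 5x_2 at each vertex:
  (0, 0): z = 0
  (5.5, 0): z = 33
  (0, 11): z = -55

The LP has an optimal solution: (0, 11) with z = -55.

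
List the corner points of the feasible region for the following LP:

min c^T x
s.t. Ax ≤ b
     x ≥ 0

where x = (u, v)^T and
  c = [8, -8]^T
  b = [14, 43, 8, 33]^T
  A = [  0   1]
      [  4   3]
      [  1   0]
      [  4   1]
Each vertex is the intersection of two constraint boundaries that also satisfies all remaining constraints:
  u = 0 and v = 0 → (0, 0)
  u = 8 and v = 0 → (8, 0)
  u = 8 and 4u + v = 33 → (8, 1)
  4u + 3v = 43 and 4u + v = 33 → (7, 5)
  v = 14 and 4u + 3v = 43 → (0.25, 14)
  v = 14 and u = 0 → (0, 14)

Vertices: (0, 0), (8, 0), (8, 1), (7, 5), (0.25, 14), (0, 14)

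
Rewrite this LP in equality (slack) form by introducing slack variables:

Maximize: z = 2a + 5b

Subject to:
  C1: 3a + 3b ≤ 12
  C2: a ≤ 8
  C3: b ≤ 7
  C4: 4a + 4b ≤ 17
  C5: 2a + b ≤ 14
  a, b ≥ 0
max z = 2a + 5b

s.t.
  3a + 3b + s1 = 12
  a + s2 = 8
  b + s3 = 7
  4a + 4b + s4 = 17
  2a + b + s5 = 14
  a, b, s1, s2, s3, s4, s5 ≥ 0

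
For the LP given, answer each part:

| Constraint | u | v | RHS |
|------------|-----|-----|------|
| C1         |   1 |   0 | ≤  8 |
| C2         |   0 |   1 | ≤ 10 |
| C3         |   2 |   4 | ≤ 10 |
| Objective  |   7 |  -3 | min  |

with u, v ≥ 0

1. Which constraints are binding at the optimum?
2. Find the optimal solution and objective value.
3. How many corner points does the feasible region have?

1. C3, u ≥ 0
2. u = 0, v = 2.5, z = -7.5
3. 3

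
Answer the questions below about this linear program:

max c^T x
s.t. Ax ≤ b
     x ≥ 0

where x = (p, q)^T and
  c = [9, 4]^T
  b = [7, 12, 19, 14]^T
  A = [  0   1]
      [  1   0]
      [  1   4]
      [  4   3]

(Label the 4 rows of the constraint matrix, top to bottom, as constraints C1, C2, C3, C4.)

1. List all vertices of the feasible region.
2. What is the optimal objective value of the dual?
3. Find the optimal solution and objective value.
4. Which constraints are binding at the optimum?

1. (0, 0), (3.5, 0), (0, 4.667)
2. 31.5 (by strong duality, equal to the primal optimum)
3. p = 3.5, q = 0, z = 31.5
4. C4, q ≥ 0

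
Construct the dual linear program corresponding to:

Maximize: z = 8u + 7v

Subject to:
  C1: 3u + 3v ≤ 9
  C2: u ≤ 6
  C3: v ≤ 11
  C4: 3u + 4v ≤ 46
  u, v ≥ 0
Minimize: z = 9y1 + 6y2 + 11y3 + 46y4

Subject to:
  C1: -3y1 - y2 - 3y4 ≤ -8
  C2: -3y1 - y3 - 4y4 ≤ -7
  y1, y2, y3, y4 ≥ 0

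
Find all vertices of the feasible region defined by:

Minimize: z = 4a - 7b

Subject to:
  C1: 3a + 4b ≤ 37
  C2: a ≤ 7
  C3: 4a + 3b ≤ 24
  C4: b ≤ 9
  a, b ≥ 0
Each vertex is the intersection of two constraint boundaries that also satisfies all remaining constraints:
  a = 0 and b = 0 → (0, 0)
  4a + 3b = 24 and b = 0 → (6, 0)
  4a + 3b = 24 and a = 0 → (0, 8)

Vertices: (0, 0), (6, 0), (0, 8)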